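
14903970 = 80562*185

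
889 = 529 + 360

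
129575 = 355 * 365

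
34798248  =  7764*4482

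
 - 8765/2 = -8765/2 =- 4382.50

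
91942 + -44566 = 47376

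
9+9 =18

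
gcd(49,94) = 1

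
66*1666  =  109956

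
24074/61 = 24074/61 = 394.66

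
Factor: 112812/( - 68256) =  -2^( - 3)*3^( - 2 ) * 7^1 *17^1= - 119/72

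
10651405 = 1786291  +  8865114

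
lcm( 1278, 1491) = 8946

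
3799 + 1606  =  5405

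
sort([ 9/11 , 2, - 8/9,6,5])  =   [ - 8/9, 9/11, 2,  5, 6] 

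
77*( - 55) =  - 4235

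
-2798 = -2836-  -  38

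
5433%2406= 621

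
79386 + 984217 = 1063603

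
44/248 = 11/62  =  0.18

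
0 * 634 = 0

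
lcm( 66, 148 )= 4884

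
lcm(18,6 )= 18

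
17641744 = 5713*3088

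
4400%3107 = 1293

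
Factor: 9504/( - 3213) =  -352/119 = - 2^5 * 7^( - 1)*11^1*17^ ( - 1)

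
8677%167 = 160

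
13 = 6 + 7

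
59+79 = 138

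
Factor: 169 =13^2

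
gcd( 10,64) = 2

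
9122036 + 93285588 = 102407624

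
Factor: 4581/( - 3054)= - 2^( - 1)*3^1 = - 3/2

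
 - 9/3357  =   - 1 + 372/373 = - 0.00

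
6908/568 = 12 +23/142 =12.16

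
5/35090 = 1/7018  =  0.00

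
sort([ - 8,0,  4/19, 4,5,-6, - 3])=[ - 8 , - 6,-3,0, 4/19, 4, 5]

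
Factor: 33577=33577^1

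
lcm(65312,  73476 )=587808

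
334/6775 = 334/6775 = 0.05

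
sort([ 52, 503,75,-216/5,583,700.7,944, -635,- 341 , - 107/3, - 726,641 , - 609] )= [  -  726, - 635,  -  609,  -  341,  -  216/5, - 107/3, 52, 75, 503,  583,641,700.7,944] 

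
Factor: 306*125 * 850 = 2^2*3^2*5^5*17^2 = 32512500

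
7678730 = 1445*5314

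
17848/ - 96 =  - 186 + 1/12 = - 185.92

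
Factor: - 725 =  - 5^2*29^1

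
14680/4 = 3670 = 3670.00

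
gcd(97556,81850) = 2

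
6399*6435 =41177565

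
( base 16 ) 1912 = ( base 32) 68I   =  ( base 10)6418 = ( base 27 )8lj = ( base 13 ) 2BC9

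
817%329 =159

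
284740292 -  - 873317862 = 1158058154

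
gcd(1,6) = 1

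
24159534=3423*7058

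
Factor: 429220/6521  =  2^2*5^1 * 11^1*1951^1 *6521^( - 1)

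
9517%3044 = 385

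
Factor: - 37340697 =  - 3^1*269^1 * 46271^1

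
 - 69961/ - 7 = 9994 + 3/7 = 9994.43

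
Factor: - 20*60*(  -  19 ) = 2^4*3^1 * 5^2  *19^1 = 22800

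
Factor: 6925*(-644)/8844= - 1114925/2211 = - 3^( - 1)*5^2*7^1*11^(  -  1) *23^1 * 67^( - 1)*277^1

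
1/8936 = 1/8936 = 0.00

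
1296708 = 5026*258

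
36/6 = 6 = 6.00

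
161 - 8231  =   - 8070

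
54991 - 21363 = 33628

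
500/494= 1 + 3/247=1.01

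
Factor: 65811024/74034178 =32905512/37017089 = 2^3  *  3^2 *3169^( - 1 )*11681^(-1)*457021^1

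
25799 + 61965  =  87764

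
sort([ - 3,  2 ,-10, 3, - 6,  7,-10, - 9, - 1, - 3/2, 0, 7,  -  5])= [  -  10, - 10, - 9 , - 6, - 5, - 3 , - 3/2, - 1,  0,2 , 3,7, 7 ]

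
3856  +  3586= 7442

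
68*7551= 513468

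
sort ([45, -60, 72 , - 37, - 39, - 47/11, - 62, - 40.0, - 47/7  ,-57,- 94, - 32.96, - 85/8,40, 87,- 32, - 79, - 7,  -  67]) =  [ - 94,  -  79, - 67,  -  62, - 60, - 57 , - 40.0,  -  39, - 37,-32.96, - 32, - 85/8, - 7, - 47/7, - 47/11,40,45,72, 87]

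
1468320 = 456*3220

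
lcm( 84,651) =2604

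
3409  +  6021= 9430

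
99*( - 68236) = -6755364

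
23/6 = 3 + 5/6 = 3.83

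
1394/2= 697 = 697.00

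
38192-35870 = 2322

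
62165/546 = 113 + 467/546=113.86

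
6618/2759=6618/2759 = 2.40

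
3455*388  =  1340540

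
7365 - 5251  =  2114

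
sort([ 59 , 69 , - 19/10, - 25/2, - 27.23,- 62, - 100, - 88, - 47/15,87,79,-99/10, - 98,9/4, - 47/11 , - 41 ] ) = [ - 100 , - 98, - 88, - 62 , - 41,-27.23, - 25/2,-99/10, - 47/11 , - 47/15,-19/10,9/4, 59,69, 79,87 ] 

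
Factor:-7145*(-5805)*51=3^4*5^2*17^1*43^1 * 1429^1 = 2115312975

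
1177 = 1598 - 421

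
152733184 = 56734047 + 95999137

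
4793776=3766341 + 1027435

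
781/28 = 781/28 =27.89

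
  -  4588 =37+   -  4625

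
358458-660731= - 302273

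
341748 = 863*396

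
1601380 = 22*72790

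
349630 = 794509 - 444879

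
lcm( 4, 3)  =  12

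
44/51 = 44/51 = 0.86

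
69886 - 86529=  - 16643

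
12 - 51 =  - 39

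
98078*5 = 490390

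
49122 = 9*5458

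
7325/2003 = 7325/2003 = 3.66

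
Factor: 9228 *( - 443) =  - 4088004 = -2^2 * 3^1*443^1*769^1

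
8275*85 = 703375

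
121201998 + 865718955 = 986920953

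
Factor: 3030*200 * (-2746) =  - 2^5*3^1*5^3*101^1*1373^1 = -  1664076000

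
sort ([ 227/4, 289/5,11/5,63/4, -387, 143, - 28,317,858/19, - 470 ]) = [ - 470, - 387, - 28, 11/5, 63/4,858/19,227/4,  289/5,143,317]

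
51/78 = 17/26 =0.65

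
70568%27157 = 16254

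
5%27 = 5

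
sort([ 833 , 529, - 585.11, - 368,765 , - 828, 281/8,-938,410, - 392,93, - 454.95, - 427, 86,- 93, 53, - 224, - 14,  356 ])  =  [ - 938, - 828, - 585.11, - 454.95, - 427, - 392, - 368, - 224, - 93,- 14,  281/8,53  ,  86,  93 , 356, 410,529 , 765, 833]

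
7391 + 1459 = 8850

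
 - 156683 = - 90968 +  - 65715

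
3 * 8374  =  25122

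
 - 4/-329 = 4/329 = 0.01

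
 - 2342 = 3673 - 6015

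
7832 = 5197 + 2635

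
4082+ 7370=11452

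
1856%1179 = 677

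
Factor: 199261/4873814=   2^( - 1)*11^( - 1)*199261^1*221537^(- 1 ) 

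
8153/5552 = 8153/5552 = 1.47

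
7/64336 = 7/64336=0.00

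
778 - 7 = 771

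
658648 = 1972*334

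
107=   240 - 133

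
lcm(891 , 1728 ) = 57024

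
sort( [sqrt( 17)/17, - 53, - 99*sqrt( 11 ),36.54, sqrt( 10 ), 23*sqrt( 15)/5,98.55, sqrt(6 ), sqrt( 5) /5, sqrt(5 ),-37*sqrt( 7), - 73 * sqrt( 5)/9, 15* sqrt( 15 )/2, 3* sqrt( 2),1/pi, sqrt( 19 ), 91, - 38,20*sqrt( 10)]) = [- 99*sqrt( 11 ), - 37  *  sqrt( 7), - 53,-38, - 73* sqrt(5 ) /9, sqrt ( 17)/17  ,  1/pi, sqrt( 5) /5, sqrt(5 ), sqrt(6 ),sqrt( 10 ),3*sqrt (2 ),  sqrt( 19 ),23*sqrt( 15 ) /5, 15*sqrt( 15)/2, 36.54 , 20*sqrt (10 ),91, 98.55]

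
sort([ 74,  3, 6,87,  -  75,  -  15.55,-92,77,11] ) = [-92, - 75, - 15.55,3,6,11, 74,77,87]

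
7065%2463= 2139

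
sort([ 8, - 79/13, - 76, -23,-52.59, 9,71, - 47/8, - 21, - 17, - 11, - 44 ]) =[  -  76, - 52.59, - 44, - 23, - 21, - 17,-11, - 79/13, - 47/8,8, 9,71]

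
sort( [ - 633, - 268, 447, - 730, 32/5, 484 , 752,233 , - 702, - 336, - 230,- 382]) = [ - 730, - 702, - 633, - 382,-336, - 268, - 230, 32/5,  233,447 , 484 , 752] 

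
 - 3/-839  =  3/839 = 0.00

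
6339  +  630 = 6969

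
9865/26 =379 + 11/26 = 379.42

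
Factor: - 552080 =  - 2^4 * 5^1 *67^1  *  103^1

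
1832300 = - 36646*( - 50)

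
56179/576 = 97+307/576=97.53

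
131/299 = 131/299 = 0.44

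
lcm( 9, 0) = 0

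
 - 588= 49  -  637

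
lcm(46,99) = 4554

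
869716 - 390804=478912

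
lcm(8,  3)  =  24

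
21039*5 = 105195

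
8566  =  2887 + 5679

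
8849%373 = 270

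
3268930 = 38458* 85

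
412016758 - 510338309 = - 98321551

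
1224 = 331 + 893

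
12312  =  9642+2670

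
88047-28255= 59792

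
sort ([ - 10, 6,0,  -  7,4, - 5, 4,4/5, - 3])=[ - 10,- 7 , - 5 , - 3,0,4/5,4,4,  6 ] 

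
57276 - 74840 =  - 17564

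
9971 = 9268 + 703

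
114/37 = 3 + 3/37 = 3.08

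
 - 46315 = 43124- 89439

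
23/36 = 23/36  =  0.64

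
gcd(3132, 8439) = 87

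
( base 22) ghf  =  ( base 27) B46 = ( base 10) 8133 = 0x1fc5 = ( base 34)717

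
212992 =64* 3328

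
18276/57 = 320  +  12/19 =320.63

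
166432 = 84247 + 82185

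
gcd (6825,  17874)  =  3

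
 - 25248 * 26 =  -  656448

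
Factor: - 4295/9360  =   - 859/1872 =- 2^( - 4) * 3^( - 2)*13^( - 1 )*859^1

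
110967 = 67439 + 43528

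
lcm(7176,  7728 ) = 100464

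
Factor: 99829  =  99829^1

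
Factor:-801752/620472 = -973/753 = - 3^( - 1)*7^1*139^1 * 251^(- 1)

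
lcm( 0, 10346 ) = 0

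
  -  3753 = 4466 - 8219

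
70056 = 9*7784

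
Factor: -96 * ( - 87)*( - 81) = -676512 =- 2^5*3^6*29^1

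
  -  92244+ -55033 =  - 147277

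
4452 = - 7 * ( - 636 )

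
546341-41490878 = - 40944537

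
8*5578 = 44624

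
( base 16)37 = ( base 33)1m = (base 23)29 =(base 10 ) 55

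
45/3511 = 45/3511 = 0.01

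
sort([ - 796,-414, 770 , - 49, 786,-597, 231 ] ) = [ - 796, - 597,- 414,- 49, 231, 770, 786 ]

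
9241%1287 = 232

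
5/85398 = 5/85398 = 0.00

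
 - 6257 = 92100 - 98357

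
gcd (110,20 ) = 10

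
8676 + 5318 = 13994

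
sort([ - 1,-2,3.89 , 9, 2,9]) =[  -  2,-1, 2, 3.89, 9,9 ] 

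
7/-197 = -1 + 190/197 = - 0.04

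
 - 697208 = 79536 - 776744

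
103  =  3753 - 3650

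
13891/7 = 1984 + 3/7 = 1984.43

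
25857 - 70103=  - 44246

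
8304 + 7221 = 15525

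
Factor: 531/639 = 59/71 =59^1 * 71^( - 1)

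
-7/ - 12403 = 7/12403=0.00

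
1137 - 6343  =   - 5206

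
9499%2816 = 1051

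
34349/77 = 4907/11 = 446.09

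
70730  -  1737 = 68993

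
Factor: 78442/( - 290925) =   -  182/675 = - 2^1 * 3^( - 3 ) * 5^(  -  2) * 7^1*13^1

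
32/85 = 32/85 = 0.38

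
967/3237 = 967/3237 = 0.30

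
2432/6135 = 2432/6135 = 0.40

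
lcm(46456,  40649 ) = 325192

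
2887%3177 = 2887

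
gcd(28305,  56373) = 3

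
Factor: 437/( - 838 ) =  - 2^( - 1 )*19^1*23^1*419^( - 1 ) 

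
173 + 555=728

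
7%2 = 1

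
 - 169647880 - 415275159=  - 584923039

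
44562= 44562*1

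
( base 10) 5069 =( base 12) 2B25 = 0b1001111001101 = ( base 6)35245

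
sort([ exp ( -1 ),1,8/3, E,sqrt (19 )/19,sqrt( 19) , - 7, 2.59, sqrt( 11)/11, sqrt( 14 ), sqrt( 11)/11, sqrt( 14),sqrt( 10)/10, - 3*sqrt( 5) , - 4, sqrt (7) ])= [ - 7,-3*sqrt( 5), - 4, sqrt( 19) /19,  sqrt( 11 )/11, sqrt( 11)/11, sqrt( 10)/10, exp( - 1), 1,  2.59, sqrt( 7 ),8/3, E, sqrt( 14), sqrt ( 14),sqrt( 19) ] 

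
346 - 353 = - 7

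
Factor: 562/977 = 2^1*281^1*977^(-1)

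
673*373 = 251029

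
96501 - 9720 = 86781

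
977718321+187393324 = 1165111645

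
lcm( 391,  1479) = 34017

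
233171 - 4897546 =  - 4664375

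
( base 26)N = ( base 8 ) 27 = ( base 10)23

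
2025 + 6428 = 8453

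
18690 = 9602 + 9088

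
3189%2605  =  584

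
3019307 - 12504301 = - 9484994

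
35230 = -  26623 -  - 61853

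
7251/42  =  2417/14 = 172.64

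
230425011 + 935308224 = 1165733235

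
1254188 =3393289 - 2139101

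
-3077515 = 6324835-9402350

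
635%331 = 304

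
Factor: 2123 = 11^1 * 193^1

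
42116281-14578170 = 27538111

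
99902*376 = 37563152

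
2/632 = 1/316 = 0.00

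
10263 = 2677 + 7586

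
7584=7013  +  571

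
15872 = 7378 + 8494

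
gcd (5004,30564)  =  36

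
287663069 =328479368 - 40816299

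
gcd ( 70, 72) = 2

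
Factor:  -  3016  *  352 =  - 1061632 = - 2^8* 11^1*13^1*29^1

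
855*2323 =1986165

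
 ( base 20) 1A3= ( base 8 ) 1133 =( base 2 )1001011011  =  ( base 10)603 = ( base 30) k3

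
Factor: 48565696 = 2^6*23^1*32993^1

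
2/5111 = 2/5111 = 0.00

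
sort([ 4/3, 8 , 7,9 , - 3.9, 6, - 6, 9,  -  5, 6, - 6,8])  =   [ - 6,-6 , - 5, - 3.9,4/3,6,6,  7, 8, 8 , 9 , 9]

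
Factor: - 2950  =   - 2^1*5^2*59^1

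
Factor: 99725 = 5^2*3989^1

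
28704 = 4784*6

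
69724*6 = 418344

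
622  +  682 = 1304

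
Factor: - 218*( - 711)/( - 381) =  -51666/127 = - 2^1 *3^1*79^1 * 109^1*127^(-1 )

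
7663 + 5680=13343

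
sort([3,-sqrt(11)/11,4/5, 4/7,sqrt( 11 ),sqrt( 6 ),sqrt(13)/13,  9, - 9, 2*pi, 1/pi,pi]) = [ - 9, - sqrt (11) /11 , sqrt(13) /13, 1/pi,  4/7, 4/5, sqrt( 6 ),  3,  pi, sqrt( 11) , 2*pi,9] 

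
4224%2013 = 198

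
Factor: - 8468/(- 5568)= 73/48 = 2^( - 4) * 3^(  -  1) * 73^1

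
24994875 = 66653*375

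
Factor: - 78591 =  - 3^1*17^1*23^1*67^1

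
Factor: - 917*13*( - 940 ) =11205740 = 2^2*5^1 * 7^1 * 13^1*47^1*131^1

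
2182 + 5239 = 7421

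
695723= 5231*133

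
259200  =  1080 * 240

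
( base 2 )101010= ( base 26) 1G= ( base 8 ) 52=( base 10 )42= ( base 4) 222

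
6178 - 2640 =3538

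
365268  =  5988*61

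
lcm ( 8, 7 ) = 56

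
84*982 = 82488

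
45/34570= 9/6914  =  0.00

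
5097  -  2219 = 2878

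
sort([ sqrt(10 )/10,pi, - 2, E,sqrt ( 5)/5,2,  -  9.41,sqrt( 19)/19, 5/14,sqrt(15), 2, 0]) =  [ - 9.41,  -  2,0 , sqrt( 19 )/19,sqrt( 10) /10,5/14,sqrt (5 ) /5,2,2,E, pi,sqrt(15 )]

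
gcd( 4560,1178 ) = 38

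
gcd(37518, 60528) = 78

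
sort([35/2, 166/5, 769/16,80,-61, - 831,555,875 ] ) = [-831, - 61, 35/2, 166/5, 769/16,80, 555,875]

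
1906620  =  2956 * 645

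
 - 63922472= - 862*74156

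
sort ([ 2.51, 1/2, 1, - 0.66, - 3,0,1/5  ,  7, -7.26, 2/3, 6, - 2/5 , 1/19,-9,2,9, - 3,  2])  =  [-9, - 7.26, - 3,-3, - 0.66,-2/5, 0, 1/19, 1/5,1/2,2/3, 1 , 2,2 , 2.51, 6,7,9]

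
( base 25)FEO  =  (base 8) 23025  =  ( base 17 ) 1GC8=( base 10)9749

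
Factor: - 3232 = -2^5*101^1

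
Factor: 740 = 2^2 * 5^1*37^1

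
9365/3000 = 1873/600 = 3.12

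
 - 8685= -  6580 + - 2105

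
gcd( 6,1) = 1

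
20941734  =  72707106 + -51765372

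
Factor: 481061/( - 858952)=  - 25319/45208  =  -2^( - 3)*7^1*3617^1*5651^( - 1 ) 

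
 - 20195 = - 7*2885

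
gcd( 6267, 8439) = 3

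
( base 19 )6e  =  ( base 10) 128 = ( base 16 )80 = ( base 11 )107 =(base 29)4c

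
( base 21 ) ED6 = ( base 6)45513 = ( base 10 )6453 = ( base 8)14465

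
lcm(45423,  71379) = 499653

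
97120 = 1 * 97120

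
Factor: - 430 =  - 2^1*5^1*43^1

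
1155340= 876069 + 279271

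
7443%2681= 2081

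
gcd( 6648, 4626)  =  6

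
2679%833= 180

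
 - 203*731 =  - 148393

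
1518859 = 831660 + 687199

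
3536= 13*272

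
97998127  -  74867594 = 23130533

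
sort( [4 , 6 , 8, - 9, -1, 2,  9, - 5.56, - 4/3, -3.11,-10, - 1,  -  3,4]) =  [ - 10,  -  9, - 5.56, - 3.11,-3,-4/3 ,-1 , -1,2, 4,4 , 6, 8,9]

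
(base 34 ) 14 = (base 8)46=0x26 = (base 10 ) 38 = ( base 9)42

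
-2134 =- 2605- - 471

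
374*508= 189992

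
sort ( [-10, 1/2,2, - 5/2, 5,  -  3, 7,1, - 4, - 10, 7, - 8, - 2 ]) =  [  -  10,  -  10, - 8, - 4,  -  3,  -  5/2, - 2, 1/2, 1,  2, 5,7,7 ]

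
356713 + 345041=701754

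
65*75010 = 4875650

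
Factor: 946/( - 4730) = - 1/5=- 5^( - 1) 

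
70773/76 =931 +17/76 = 931.22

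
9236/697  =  13 + 175/697 =13.25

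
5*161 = 805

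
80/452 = 20/113  =  0.18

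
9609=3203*3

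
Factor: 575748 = 2^2*3^4*1777^1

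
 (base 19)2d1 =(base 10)970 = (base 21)244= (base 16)3ca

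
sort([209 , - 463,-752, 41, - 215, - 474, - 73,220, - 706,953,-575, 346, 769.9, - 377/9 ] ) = [-752,  -  706, - 575,-474,  -  463, - 215,-73, - 377/9  ,  41, 209, 220, 346, 769.9, 953]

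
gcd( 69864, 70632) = 24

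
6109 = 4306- -1803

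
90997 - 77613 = 13384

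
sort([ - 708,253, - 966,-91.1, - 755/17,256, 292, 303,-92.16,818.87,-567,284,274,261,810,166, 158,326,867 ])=[-966, - 708, - 567, -92.16, - 91.1, - 755/17, 158,166,253, 256,261, 274,284,292, 303,  326,810, 818.87, 867] 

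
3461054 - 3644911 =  - 183857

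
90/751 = 90/751 = 0.12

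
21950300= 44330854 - 22380554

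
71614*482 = 34517948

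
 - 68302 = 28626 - 96928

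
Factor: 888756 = 2^2*3^1 * 11^1*6733^1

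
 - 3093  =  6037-9130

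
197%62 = 11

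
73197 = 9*8133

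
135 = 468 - 333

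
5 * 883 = 4415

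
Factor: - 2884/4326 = -2/3 = - 2^1 * 3^( - 1) 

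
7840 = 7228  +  612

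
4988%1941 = 1106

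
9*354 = 3186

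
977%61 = 1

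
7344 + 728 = 8072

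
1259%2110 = 1259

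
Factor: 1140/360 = 2^( - 1 )*3^ ( - 1)*19^1=19/6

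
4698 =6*783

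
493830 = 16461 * 30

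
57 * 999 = 56943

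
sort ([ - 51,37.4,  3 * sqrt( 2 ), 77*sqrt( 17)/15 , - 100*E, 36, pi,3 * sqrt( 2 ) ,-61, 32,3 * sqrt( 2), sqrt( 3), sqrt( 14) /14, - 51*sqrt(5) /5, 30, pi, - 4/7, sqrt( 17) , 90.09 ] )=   [ - 100*E, - 61, -51,-51*sqrt( 5)/5,-4/7, sqrt( 14) /14, sqrt( 3),  pi,pi, sqrt(17 ) , 3 *sqrt( 2 ) , 3*sqrt(2 ),  3*sqrt( 2 ),  77*sqrt( 17)/15,  30,32,36, 37.4 , 90.09]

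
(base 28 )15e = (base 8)1652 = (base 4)32222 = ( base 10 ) 938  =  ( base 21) 22E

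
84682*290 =24557780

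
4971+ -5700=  - 729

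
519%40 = 39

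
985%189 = 40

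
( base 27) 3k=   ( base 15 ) 6B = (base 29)3e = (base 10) 101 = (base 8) 145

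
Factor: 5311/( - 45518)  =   - 2^( - 1)*11^( - 1 )*47^1*113^1*2069^( - 1)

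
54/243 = 2/9 = 0.22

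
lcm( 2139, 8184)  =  188232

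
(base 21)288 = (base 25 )1H8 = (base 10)1058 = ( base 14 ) 558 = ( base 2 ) 10000100010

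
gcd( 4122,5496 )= 1374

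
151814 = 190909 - 39095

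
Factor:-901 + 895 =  - 6  =  - 2^1 * 3^1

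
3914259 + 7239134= 11153393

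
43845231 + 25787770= 69633001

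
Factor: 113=113^1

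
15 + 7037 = 7052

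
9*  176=1584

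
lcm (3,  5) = 15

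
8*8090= 64720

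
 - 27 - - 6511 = 6484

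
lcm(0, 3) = 0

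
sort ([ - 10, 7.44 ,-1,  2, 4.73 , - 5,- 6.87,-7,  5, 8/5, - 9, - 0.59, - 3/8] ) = [ - 10, - 9, - 7, -6.87, - 5, - 1,-0.59,  -  3/8,8/5,2, 4.73 , 5, 7.44 ]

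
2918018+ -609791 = 2308227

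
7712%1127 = 950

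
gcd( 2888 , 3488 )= 8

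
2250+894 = 3144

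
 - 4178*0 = 0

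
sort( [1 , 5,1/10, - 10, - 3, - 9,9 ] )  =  [ - 10, - 9, - 3,1/10 , 1,5,9 ] 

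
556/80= 6  +  19/20= 6.95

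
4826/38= 127 = 127.00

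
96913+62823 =159736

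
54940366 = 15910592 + 39029774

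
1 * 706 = 706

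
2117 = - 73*( - 29 )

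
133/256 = 133/256 = 0.52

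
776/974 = 388/487 = 0.80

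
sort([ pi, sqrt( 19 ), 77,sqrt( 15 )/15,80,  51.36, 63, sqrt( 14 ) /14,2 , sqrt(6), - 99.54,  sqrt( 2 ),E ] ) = [ - 99.54, sqrt( 15) /15,sqrt(14) /14, sqrt( 2),2, sqrt(6),  E, pi,  sqrt( 19) , 51.36, 63,77 , 80 ]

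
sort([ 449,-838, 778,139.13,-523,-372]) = [- 838, - 523,-372,139.13, 449, 778] 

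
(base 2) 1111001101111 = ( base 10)7791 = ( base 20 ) j9b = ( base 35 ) 6cl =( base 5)222131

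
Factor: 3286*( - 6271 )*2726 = - 56173335356 = - 2^2 * 29^1*31^1*47^1*53^1 * 6271^1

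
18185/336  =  54 + 41/336= 54.12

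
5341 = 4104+1237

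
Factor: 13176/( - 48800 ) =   -  27/100=- 2^( - 2)*3^3 * 5^(  -  2 )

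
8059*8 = 64472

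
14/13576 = 7/6788=0.00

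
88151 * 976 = 86035376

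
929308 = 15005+914303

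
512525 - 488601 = 23924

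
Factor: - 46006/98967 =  - 2^1*3^( - 1)*11^( - 1)*2999^( - 1) * 23003^1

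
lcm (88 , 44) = 88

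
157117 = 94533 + 62584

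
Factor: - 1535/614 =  - 5/2 = -2^( - 1 )*5^1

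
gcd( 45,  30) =15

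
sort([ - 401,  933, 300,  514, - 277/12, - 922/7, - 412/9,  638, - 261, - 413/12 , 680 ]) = [ - 401,-261, - 922/7, - 412/9, -413/12, - 277/12, 300,514, 638,  680, 933]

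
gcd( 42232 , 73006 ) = 2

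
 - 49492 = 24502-73994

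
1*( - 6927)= - 6927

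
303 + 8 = 311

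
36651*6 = 219906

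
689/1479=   689/1479=0.47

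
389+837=1226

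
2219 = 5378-3159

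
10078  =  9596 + 482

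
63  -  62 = 1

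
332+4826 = 5158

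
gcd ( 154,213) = 1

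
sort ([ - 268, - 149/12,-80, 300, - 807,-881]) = [-881, - 807, - 268, - 80,-149/12, 300]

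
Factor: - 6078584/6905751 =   -  2^3 * 3^ ( - 1)*101^1*1229^(  -  1 )*1873^(  -  1) * 7523^1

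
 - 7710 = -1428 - 6282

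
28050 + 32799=60849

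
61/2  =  30 + 1/2=30.50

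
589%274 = 41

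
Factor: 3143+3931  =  7074 = 2^1*3^3*131^1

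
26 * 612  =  15912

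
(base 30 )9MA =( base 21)jid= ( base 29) ACC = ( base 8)21102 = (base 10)8770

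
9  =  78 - 69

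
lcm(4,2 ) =4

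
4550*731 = 3326050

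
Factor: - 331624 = - 2^3*41453^1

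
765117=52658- -712459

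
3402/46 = 73 + 22/23 = 73.96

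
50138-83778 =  - 33640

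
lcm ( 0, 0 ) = 0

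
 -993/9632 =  - 993/9632 = -0.10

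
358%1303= 358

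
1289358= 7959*162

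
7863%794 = 717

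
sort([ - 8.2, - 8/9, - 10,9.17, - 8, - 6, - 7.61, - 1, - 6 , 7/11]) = [-10, - 8.2,  -  8, - 7.61,-6, - 6, - 1, - 8/9,7/11, 9.17]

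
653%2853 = 653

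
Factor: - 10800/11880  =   - 2^1  *5^1*11^(-1 ) = -10/11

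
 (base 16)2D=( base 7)63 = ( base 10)45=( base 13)36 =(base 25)1K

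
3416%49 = 35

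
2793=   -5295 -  - 8088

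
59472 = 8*7434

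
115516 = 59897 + 55619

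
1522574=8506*179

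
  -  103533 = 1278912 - 1382445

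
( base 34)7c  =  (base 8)372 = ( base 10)250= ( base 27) 97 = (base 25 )A0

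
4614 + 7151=11765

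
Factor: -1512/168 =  - 3^2= - 9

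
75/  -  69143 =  - 1+ 69068/69143  =  -0.00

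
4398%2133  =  132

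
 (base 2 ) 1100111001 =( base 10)825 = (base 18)29F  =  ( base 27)13F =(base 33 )P0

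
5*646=3230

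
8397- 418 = 7979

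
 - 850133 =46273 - 896406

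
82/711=82/711 = 0.12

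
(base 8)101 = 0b1000001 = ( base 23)2j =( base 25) 2f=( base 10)65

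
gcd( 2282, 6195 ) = 7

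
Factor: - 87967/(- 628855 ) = 5^(-1 )*11^2*173^(  -  1)=121/865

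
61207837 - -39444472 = 100652309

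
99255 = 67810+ 31445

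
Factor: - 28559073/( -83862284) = 2^( - 2 )*3^1*11^(-1)*263^( -1)*7247^(  -  1)*9519691^1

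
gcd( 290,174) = 58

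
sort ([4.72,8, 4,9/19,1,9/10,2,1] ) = [ 9/19,9/10, 1, 1 , 2,4,4.72, 8 ]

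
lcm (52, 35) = 1820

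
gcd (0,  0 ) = 0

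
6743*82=552926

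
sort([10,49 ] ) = [ 10, 49] 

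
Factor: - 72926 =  - 2^1*7^1*5209^1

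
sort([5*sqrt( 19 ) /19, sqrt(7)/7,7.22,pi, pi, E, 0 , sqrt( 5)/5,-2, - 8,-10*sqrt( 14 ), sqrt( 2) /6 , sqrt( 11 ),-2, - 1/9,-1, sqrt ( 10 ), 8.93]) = [ - 10*sqrt( 14),-8, - 2,  -  2, - 1, -1/9, 0, sqrt ( 2)/6,sqrt(7 ) /7 , sqrt( 5)/5,5*sqrt( 19) /19,E,pi, pi, sqrt (10 ), sqrt( 11), 7.22,8.93] 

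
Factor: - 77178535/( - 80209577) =5^1* 43^( -1)*97^1 * 127^1 * 179^1*266477^(  -  1) = 11025505/11458511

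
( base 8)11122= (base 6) 33414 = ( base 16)1252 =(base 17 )G3F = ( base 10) 4690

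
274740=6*45790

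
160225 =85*1885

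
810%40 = 10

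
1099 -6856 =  - 5757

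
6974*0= 0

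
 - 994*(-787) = 782278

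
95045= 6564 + 88481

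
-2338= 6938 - 9276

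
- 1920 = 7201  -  9121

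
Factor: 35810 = 2^1 * 5^1*3581^1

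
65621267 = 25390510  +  40230757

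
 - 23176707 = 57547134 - 80723841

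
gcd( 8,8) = 8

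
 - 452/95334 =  - 226/47667 = - 0.00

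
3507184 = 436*8044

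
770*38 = 29260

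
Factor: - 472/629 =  - 2^3* 17^( - 1)*37^( - 1) * 59^1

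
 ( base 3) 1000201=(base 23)19c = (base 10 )748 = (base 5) 10443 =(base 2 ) 1011101100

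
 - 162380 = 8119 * ( - 20)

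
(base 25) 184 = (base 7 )2263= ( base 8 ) 1475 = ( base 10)829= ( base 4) 30331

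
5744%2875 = 2869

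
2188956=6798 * 322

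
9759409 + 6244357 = 16003766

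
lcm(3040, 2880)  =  54720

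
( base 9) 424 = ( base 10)346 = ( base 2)101011010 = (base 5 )2341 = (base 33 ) AG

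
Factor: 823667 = 13^1*17^1*3727^1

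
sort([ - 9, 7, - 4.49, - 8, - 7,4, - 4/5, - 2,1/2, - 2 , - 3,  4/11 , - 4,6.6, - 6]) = [  -  9 ,-8, - 7 , - 6, - 4.49, - 4, - 3, - 2 , - 2, - 4/5, 4/11, 1/2 , 4, 6.6,7 ] 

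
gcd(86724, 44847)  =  297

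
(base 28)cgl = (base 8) 23225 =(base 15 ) 2DD7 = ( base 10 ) 9877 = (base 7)40540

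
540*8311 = 4487940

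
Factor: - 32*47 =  - 1504 = -2^5*47^1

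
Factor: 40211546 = 2^1*20105773^1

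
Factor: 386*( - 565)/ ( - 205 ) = 2^1 * 41^( - 1)*113^1*193^1  =  43618/41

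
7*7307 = 51149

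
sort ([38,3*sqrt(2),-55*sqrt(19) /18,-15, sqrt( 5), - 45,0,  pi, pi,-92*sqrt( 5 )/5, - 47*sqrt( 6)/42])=[-45, -92*sqrt(5) /5, -15,-55*sqrt(19 )/18,-47*sqrt( 6)/42, 0, sqrt( 5), pi,  pi, 3*sqrt(2 ), 38] 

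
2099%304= 275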